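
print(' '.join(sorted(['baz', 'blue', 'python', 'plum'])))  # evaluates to baz blue plum python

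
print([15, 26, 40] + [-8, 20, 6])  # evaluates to [15, 26, 40, -8, 20, 6]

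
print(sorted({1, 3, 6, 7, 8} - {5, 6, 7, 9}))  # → [1, 3, 8]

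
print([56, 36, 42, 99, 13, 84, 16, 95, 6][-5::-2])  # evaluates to [13, 42, 56]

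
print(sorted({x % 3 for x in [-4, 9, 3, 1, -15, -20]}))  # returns [0, 1, 2]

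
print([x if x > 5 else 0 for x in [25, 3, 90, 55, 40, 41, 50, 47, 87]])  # [25, 0, 90, 55, 40, 41, 50, 47, 87]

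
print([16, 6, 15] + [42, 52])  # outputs [16, 6, 15, 42, 52]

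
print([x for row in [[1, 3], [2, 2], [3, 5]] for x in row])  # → [1, 3, 2, 2, 3, 5]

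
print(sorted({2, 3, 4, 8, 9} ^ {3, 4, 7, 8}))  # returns [2, 7, 9]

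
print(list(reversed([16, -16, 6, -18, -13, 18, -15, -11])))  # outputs [-11, -15, 18, -13, -18, 6, -16, 16]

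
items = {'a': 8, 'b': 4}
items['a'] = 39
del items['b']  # {'a': 39}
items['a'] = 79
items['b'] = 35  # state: {'a': 79, 'b': 35}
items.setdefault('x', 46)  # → 46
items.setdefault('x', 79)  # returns 46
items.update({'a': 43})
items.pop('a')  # 43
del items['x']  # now {'b': 35}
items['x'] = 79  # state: {'b': 35, 'x': 79}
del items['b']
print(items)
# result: {'x': 79}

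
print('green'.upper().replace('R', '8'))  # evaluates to G8EEN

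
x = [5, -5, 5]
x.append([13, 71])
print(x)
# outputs [5, -5, 5, [13, 71]]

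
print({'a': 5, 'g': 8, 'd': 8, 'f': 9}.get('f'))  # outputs 9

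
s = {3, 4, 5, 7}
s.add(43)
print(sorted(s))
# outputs [3, 4, 5, 7, 43]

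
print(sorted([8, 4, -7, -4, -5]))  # [-7, -5, -4, 4, 8]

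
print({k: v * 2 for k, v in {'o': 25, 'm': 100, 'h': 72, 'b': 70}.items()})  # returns {'o': 50, 'm': 200, 'h': 144, 'b': 140}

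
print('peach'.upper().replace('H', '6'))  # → PEAC6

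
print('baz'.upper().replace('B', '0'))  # 0AZ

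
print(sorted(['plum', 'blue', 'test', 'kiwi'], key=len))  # ['plum', 'blue', 'test', 'kiwi']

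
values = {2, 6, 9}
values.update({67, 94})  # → {2, 6, 9, 67, 94}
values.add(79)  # {2, 6, 9, 67, 79, 94}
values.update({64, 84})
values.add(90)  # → {2, 6, 9, 64, 67, 79, 84, 90, 94}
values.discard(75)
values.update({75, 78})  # {2, 6, 9, 64, 67, 75, 78, 79, 84, 90, 94}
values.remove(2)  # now {6, 9, 64, 67, 75, 78, 79, 84, 90, 94}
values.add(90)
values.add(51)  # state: {6, 9, 51, 64, 67, 75, 78, 79, 84, 90, 94}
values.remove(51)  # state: {6, 9, 64, 67, 75, 78, 79, 84, 90, 94}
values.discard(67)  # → {6, 9, 64, 75, 78, 79, 84, 90, 94}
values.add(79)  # {6, 9, 64, 75, 78, 79, 84, 90, 94}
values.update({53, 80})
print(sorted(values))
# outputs [6, 9, 53, 64, 75, 78, 79, 80, 84, 90, 94]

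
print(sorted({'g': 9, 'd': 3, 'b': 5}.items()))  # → [('b', 5), ('d', 3), ('g', 9)]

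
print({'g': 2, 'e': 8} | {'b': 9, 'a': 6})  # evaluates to {'g': 2, 'e': 8, 'b': 9, 'a': 6}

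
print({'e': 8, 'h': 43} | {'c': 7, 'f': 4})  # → {'e': 8, 'h': 43, 'c': 7, 'f': 4}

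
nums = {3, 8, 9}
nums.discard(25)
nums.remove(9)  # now {3, 8}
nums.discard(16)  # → {3, 8}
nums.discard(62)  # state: {3, 8}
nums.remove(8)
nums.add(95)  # {3, 95}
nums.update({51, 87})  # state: {3, 51, 87, 95}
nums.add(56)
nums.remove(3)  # {51, 56, 87, 95}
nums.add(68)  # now {51, 56, 68, 87, 95}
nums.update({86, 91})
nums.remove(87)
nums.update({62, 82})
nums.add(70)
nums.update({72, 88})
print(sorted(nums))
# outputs [51, 56, 62, 68, 70, 72, 82, 86, 88, 91, 95]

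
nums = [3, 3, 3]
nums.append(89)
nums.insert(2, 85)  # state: [3, 3, 85, 3, 89]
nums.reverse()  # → [89, 3, 85, 3, 3]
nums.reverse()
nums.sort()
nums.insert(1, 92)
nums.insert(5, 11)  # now [3, 92, 3, 3, 85, 11, 89]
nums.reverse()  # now [89, 11, 85, 3, 3, 92, 3]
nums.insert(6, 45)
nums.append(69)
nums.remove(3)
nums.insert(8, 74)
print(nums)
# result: [89, 11, 85, 3, 92, 45, 3, 69, 74]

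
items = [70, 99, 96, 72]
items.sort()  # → [70, 72, 96, 99]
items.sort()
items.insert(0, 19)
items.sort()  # [19, 70, 72, 96, 99]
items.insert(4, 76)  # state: [19, 70, 72, 96, 76, 99]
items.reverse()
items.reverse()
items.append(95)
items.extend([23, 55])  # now [19, 70, 72, 96, 76, 99, 95, 23, 55]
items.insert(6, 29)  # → [19, 70, 72, 96, 76, 99, 29, 95, 23, 55]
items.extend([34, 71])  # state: [19, 70, 72, 96, 76, 99, 29, 95, 23, 55, 34, 71]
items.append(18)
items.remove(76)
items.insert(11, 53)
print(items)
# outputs [19, 70, 72, 96, 99, 29, 95, 23, 55, 34, 71, 53, 18]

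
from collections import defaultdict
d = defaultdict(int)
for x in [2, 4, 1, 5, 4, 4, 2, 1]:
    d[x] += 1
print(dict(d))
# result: {2: 2, 4: 3, 1: 2, 5: 1}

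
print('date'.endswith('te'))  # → True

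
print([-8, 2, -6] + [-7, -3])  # [-8, 2, -6, -7, -3]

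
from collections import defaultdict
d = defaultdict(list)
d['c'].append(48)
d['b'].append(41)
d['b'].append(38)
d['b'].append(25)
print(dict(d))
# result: {'c': [48], 'b': [41, 38, 25]}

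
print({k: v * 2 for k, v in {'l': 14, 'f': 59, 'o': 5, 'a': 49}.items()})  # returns {'l': 28, 'f': 118, 'o': 10, 'a': 98}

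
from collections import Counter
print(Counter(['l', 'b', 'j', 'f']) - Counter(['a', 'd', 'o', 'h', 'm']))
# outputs Counter({'l': 1, 'b': 1, 'j': 1, 'f': 1})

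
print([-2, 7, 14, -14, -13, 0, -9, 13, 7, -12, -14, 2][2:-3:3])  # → [14, 0, 7]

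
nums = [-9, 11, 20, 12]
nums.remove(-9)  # [11, 20, 12]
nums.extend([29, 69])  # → [11, 20, 12, 29, 69]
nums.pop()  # 69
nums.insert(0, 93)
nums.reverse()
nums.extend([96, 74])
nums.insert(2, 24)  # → [29, 12, 24, 20, 11, 93, 96, 74]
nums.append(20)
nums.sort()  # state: [11, 12, 20, 20, 24, 29, 74, 93, 96]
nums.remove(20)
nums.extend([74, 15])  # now [11, 12, 20, 24, 29, 74, 93, 96, 74, 15]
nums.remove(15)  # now [11, 12, 20, 24, 29, 74, 93, 96, 74]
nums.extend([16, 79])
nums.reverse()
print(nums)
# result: [79, 16, 74, 96, 93, 74, 29, 24, 20, 12, 11]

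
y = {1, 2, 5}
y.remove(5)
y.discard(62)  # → {1, 2}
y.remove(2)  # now {1}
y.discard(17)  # {1}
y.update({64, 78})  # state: {1, 64, 78}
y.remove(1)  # {64, 78}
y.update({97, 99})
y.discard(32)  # {64, 78, 97, 99}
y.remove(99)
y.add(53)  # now {53, 64, 78, 97}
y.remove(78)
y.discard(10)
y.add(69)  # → {53, 64, 69, 97}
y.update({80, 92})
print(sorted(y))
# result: [53, 64, 69, 80, 92, 97]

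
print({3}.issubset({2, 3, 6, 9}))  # True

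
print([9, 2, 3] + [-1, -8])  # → [9, 2, 3, -1, -8]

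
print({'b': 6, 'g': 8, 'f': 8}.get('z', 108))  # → 108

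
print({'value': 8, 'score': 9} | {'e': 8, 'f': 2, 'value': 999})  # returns {'value': 999, 'score': 9, 'e': 8, 'f': 2}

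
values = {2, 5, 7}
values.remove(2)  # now {5, 7}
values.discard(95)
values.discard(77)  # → {5, 7}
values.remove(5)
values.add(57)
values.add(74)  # {7, 57, 74}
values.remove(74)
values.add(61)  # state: {7, 57, 61}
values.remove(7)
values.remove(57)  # {61}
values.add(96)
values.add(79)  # {61, 79, 96}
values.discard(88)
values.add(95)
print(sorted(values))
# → [61, 79, 95, 96]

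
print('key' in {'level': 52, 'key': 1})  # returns True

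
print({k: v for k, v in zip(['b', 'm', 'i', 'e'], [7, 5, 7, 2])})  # {'b': 7, 'm': 5, 'i': 7, 'e': 2}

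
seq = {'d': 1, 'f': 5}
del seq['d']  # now {'f': 5}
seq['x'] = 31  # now {'f': 5, 'x': 31}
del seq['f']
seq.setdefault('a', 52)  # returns 52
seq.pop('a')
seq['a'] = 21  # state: {'x': 31, 'a': 21}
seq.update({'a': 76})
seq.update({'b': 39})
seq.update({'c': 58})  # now {'x': 31, 'a': 76, 'b': 39, 'c': 58}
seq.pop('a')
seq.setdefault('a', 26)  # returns 26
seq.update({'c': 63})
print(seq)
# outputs {'x': 31, 'b': 39, 'c': 63, 'a': 26}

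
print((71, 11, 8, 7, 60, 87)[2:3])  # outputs (8,)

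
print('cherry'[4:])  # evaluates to ry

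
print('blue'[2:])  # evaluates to ue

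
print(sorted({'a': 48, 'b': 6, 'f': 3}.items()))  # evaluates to [('a', 48), ('b', 6), ('f', 3)]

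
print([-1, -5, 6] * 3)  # [-1, -5, 6, -1, -5, 6, -1, -5, 6]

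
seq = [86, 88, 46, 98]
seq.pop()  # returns 98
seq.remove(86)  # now [88, 46]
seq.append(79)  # [88, 46, 79]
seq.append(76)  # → [88, 46, 79, 76]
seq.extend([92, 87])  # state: [88, 46, 79, 76, 92, 87]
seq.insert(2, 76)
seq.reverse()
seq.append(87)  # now [87, 92, 76, 79, 76, 46, 88, 87]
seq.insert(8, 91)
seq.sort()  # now [46, 76, 76, 79, 87, 87, 88, 91, 92]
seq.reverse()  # [92, 91, 88, 87, 87, 79, 76, 76, 46]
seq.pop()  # 46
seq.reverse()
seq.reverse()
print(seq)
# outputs [92, 91, 88, 87, 87, 79, 76, 76]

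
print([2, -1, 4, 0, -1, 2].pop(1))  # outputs -1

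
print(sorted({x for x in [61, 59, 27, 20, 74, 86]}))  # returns [20, 27, 59, 61, 74, 86]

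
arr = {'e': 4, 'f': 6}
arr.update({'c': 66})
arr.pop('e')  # 4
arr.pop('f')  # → 6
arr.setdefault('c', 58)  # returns 66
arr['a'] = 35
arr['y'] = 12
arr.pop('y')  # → 12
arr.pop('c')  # 66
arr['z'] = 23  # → {'a': 35, 'z': 23}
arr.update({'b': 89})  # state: {'a': 35, 'z': 23, 'b': 89}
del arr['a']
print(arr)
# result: {'z': 23, 'b': 89}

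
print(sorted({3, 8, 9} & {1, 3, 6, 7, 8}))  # [3, 8]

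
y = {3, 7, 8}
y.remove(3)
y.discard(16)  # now {7, 8}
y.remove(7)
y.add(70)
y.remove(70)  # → {8}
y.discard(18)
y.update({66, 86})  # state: {8, 66, 86}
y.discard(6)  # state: {8, 66, 86}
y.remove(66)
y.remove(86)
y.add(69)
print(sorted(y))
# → [8, 69]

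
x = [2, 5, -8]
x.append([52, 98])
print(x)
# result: [2, 5, -8, [52, 98]]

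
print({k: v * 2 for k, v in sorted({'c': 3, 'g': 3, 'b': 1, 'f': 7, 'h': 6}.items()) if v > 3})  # {'f': 14, 'h': 12}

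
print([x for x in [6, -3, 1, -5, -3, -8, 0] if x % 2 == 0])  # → [6, -8, 0]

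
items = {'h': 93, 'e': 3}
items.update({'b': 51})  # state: {'h': 93, 'e': 3, 'b': 51}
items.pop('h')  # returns 93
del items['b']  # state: {'e': 3}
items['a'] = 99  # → {'e': 3, 'a': 99}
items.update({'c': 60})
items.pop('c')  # 60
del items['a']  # {'e': 3}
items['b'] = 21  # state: {'e': 3, 'b': 21}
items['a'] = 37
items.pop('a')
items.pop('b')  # 21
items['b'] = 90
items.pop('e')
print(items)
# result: {'b': 90}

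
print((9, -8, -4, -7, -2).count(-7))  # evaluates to 1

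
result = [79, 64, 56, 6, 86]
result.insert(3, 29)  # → [79, 64, 56, 29, 6, 86]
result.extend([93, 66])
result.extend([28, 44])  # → [79, 64, 56, 29, 6, 86, 93, 66, 28, 44]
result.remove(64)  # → [79, 56, 29, 6, 86, 93, 66, 28, 44]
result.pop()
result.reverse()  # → [28, 66, 93, 86, 6, 29, 56, 79]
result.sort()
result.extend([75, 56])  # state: [6, 28, 29, 56, 66, 79, 86, 93, 75, 56]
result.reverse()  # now [56, 75, 93, 86, 79, 66, 56, 29, 28, 6]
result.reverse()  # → [6, 28, 29, 56, 66, 79, 86, 93, 75, 56]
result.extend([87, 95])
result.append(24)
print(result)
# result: [6, 28, 29, 56, 66, 79, 86, 93, 75, 56, 87, 95, 24]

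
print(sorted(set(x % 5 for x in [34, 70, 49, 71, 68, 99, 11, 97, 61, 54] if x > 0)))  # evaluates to [0, 1, 2, 3, 4]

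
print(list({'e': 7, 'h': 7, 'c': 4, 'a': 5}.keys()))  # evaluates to ['e', 'h', 'c', 'a']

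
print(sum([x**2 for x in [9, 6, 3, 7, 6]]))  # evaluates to 211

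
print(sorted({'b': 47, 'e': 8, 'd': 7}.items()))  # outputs [('b', 47), ('d', 7), ('e', 8)]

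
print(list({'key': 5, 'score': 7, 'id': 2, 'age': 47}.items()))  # [('key', 5), ('score', 7), ('id', 2), ('age', 47)]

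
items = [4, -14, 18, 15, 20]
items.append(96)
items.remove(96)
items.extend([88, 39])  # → [4, -14, 18, 15, 20, 88, 39]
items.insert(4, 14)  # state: [4, -14, 18, 15, 14, 20, 88, 39]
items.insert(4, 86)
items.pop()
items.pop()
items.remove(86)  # [4, -14, 18, 15, 14, 20]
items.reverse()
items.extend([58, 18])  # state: [20, 14, 15, 18, -14, 4, 58, 18]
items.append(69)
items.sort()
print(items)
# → [-14, 4, 14, 15, 18, 18, 20, 58, 69]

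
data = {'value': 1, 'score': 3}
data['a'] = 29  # {'value': 1, 'score': 3, 'a': 29}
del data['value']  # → {'score': 3, 'a': 29}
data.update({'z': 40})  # {'score': 3, 'a': 29, 'z': 40}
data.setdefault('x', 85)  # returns 85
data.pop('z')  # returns 40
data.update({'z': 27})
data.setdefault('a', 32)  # 29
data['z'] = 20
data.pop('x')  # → 85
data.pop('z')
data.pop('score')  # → 3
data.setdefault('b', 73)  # 73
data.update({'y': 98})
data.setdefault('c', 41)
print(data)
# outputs {'a': 29, 'b': 73, 'y': 98, 'c': 41}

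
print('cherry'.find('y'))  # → 5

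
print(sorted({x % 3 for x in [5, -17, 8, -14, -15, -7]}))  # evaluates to [0, 1, 2]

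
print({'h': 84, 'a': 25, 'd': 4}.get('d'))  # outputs 4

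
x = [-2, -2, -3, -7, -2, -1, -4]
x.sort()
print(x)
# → [-7, -4, -3, -2, -2, -2, -1]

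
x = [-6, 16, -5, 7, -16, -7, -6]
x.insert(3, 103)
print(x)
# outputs [-6, 16, -5, 103, 7, -16, -7, -6]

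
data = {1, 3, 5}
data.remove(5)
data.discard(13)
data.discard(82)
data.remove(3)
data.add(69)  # {1, 69}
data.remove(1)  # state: {69}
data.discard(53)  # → {69}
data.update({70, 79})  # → {69, 70, 79}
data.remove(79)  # {69, 70}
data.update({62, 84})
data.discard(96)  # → {62, 69, 70, 84}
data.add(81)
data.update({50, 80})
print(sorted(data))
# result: [50, 62, 69, 70, 80, 81, 84]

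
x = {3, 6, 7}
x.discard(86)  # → {3, 6, 7}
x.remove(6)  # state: {3, 7}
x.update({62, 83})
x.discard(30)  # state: {3, 7, 62, 83}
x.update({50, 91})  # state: {3, 7, 50, 62, 83, 91}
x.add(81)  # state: {3, 7, 50, 62, 81, 83, 91}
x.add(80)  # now {3, 7, 50, 62, 80, 81, 83, 91}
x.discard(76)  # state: {3, 7, 50, 62, 80, 81, 83, 91}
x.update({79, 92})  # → {3, 7, 50, 62, 79, 80, 81, 83, 91, 92}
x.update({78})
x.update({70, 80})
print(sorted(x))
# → [3, 7, 50, 62, 70, 78, 79, 80, 81, 83, 91, 92]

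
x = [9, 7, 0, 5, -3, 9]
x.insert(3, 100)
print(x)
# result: [9, 7, 0, 100, 5, -3, 9]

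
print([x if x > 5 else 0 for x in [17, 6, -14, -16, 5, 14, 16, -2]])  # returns [17, 6, 0, 0, 0, 14, 16, 0]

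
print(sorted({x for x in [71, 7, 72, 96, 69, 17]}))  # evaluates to [7, 17, 69, 71, 72, 96]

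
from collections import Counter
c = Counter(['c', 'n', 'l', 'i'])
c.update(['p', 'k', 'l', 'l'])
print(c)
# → Counter({'l': 3, 'c': 1, 'n': 1, 'i': 1, 'p': 1, 'k': 1})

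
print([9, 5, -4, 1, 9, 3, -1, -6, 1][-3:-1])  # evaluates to [-1, -6]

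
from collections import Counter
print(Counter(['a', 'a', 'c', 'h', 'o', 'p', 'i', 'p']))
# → Counter({'a': 2, 'p': 2, 'c': 1, 'h': 1, 'o': 1, 'i': 1})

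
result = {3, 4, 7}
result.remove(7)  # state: {3, 4}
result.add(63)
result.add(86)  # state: {3, 4, 63, 86}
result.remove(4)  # {3, 63, 86}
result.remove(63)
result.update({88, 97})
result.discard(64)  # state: {3, 86, 88, 97}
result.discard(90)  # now {3, 86, 88, 97}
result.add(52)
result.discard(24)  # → {3, 52, 86, 88, 97}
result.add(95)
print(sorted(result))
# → [3, 52, 86, 88, 95, 97]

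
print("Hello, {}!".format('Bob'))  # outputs Hello, Bob!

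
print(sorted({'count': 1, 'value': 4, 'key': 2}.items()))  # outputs [('count', 1), ('key', 2), ('value', 4)]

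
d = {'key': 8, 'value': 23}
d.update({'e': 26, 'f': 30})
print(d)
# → {'key': 8, 'value': 23, 'e': 26, 'f': 30}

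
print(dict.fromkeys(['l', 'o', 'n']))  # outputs {'l': None, 'o': None, 'n': None}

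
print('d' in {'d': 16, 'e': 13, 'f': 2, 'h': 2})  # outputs True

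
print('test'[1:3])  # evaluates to es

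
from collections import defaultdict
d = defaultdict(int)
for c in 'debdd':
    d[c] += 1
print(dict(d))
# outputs {'d': 3, 'e': 1, 'b': 1}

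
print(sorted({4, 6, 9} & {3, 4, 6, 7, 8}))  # [4, 6]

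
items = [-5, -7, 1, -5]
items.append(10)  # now [-5, -7, 1, -5, 10]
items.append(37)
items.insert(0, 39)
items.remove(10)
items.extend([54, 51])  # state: [39, -5, -7, 1, -5, 37, 54, 51]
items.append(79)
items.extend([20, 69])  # [39, -5, -7, 1, -5, 37, 54, 51, 79, 20, 69]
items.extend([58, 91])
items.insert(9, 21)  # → [39, -5, -7, 1, -5, 37, 54, 51, 79, 21, 20, 69, 58, 91]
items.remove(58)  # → [39, -5, -7, 1, -5, 37, 54, 51, 79, 21, 20, 69, 91]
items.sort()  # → [-7, -5, -5, 1, 20, 21, 37, 39, 51, 54, 69, 79, 91]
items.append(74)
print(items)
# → [-7, -5, -5, 1, 20, 21, 37, 39, 51, 54, 69, 79, 91, 74]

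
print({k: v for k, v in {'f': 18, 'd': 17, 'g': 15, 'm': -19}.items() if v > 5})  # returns {'f': 18, 'd': 17, 'g': 15}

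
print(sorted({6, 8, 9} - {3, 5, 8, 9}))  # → [6]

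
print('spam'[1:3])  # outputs pa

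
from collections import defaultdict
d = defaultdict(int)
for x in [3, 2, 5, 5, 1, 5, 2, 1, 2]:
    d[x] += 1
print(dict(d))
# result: {3: 1, 2: 3, 5: 3, 1: 2}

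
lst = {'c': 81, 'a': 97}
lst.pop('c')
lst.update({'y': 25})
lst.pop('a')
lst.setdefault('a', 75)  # 75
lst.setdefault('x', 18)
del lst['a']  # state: {'y': 25, 'x': 18}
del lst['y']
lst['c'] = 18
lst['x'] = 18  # {'x': 18, 'c': 18}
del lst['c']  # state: {'x': 18}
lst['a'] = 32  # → {'x': 18, 'a': 32}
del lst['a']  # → {'x': 18}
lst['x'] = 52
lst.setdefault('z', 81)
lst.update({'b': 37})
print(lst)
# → {'x': 52, 'z': 81, 'b': 37}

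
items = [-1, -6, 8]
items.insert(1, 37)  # [-1, 37, -6, 8]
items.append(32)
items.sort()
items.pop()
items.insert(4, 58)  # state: [-6, -1, 8, 32, 58]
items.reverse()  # [58, 32, 8, -1, -6]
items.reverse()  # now [-6, -1, 8, 32, 58]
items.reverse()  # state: [58, 32, 8, -1, -6]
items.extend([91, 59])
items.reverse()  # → [59, 91, -6, -1, 8, 32, 58]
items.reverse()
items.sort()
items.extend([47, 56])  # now [-6, -1, 8, 32, 58, 59, 91, 47, 56]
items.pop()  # 56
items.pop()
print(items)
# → [-6, -1, 8, 32, 58, 59, 91]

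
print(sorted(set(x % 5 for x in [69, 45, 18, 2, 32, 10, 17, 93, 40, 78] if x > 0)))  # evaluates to [0, 2, 3, 4]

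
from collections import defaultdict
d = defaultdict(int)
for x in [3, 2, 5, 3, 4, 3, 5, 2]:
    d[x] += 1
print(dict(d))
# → {3: 3, 2: 2, 5: 2, 4: 1}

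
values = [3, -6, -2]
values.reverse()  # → [-2, -6, 3]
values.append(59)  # [-2, -6, 3, 59]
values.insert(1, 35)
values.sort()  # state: [-6, -2, 3, 35, 59]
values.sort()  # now [-6, -2, 3, 35, 59]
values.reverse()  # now [59, 35, 3, -2, -6]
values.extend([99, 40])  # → [59, 35, 3, -2, -6, 99, 40]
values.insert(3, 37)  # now [59, 35, 3, 37, -2, -6, 99, 40]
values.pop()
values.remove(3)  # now [59, 35, 37, -2, -6, 99]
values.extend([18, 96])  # [59, 35, 37, -2, -6, 99, 18, 96]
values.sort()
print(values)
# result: [-6, -2, 18, 35, 37, 59, 96, 99]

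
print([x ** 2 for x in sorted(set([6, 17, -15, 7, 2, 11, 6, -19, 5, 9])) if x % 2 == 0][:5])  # [4, 36]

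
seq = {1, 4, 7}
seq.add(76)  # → {1, 4, 7, 76}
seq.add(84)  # {1, 4, 7, 76, 84}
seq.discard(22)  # {1, 4, 7, 76, 84}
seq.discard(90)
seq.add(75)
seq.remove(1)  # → {4, 7, 75, 76, 84}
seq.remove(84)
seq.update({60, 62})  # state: {4, 7, 60, 62, 75, 76}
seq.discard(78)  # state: {4, 7, 60, 62, 75, 76}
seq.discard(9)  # {4, 7, 60, 62, 75, 76}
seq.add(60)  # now {4, 7, 60, 62, 75, 76}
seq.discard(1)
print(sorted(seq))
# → [4, 7, 60, 62, 75, 76]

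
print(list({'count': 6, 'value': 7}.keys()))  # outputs ['count', 'value']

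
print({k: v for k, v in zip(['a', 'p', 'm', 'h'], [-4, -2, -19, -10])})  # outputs {'a': -4, 'p': -2, 'm': -19, 'h': -10}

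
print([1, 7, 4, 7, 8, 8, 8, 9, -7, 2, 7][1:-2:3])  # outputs [7, 8, 9]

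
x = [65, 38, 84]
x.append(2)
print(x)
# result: [65, 38, 84, 2]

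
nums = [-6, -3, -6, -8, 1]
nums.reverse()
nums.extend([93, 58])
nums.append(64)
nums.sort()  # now [-8, -6, -6, -3, 1, 58, 64, 93]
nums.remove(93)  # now [-8, -6, -6, -3, 1, 58, 64]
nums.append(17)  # [-8, -6, -6, -3, 1, 58, 64, 17]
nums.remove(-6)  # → [-8, -6, -3, 1, 58, 64, 17]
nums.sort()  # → [-8, -6, -3, 1, 17, 58, 64]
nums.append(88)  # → [-8, -6, -3, 1, 17, 58, 64, 88]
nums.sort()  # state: [-8, -6, -3, 1, 17, 58, 64, 88]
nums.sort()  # [-8, -6, -3, 1, 17, 58, 64, 88]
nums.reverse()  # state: [88, 64, 58, 17, 1, -3, -6, -8]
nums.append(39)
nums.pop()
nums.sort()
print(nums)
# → [-8, -6, -3, 1, 17, 58, 64, 88]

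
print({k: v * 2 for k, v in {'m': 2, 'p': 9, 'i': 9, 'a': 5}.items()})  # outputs {'m': 4, 'p': 18, 'i': 18, 'a': 10}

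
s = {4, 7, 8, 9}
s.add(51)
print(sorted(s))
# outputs [4, 7, 8, 9, 51]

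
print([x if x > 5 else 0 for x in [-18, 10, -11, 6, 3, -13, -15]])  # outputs [0, 10, 0, 6, 0, 0, 0]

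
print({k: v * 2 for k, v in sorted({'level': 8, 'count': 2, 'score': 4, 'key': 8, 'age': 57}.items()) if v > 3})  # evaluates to {'age': 114, 'key': 16, 'level': 16, 'score': 8}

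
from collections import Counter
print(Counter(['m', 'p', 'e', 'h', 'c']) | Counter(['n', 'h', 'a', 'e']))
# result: Counter({'m': 1, 'p': 1, 'e': 1, 'h': 1, 'c': 1, 'n': 1, 'a': 1})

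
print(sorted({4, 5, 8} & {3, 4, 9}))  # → [4]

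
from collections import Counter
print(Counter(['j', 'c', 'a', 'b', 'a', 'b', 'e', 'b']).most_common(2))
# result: [('b', 3), ('a', 2)]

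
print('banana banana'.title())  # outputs Banana Banana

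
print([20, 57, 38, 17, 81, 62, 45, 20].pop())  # 20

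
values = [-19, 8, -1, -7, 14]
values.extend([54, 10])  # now [-19, 8, -1, -7, 14, 54, 10]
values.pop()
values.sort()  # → [-19, -7, -1, 8, 14, 54]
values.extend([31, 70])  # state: [-19, -7, -1, 8, 14, 54, 31, 70]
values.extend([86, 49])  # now [-19, -7, -1, 8, 14, 54, 31, 70, 86, 49]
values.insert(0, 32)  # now [32, -19, -7, -1, 8, 14, 54, 31, 70, 86, 49]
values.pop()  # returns 49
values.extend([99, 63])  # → [32, -19, -7, -1, 8, 14, 54, 31, 70, 86, 99, 63]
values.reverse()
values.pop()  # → 32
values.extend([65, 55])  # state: [63, 99, 86, 70, 31, 54, 14, 8, -1, -7, -19, 65, 55]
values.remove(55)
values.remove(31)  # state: [63, 99, 86, 70, 54, 14, 8, -1, -7, -19, 65]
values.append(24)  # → [63, 99, 86, 70, 54, 14, 8, -1, -7, -19, 65, 24]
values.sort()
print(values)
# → [-19, -7, -1, 8, 14, 24, 54, 63, 65, 70, 86, 99]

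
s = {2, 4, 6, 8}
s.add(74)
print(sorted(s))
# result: [2, 4, 6, 8, 74]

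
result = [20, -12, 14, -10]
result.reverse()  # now [-10, 14, -12, 20]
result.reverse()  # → [20, -12, 14, -10]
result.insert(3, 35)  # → [20, -12, 14, 35, -10]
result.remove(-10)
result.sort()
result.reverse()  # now [35, 20, 14, -12]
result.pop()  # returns -12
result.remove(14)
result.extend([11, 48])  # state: [35, 20, 11, 48]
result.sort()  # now [11, 20, 35, 48]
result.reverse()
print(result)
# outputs [48, 35, 20, 11]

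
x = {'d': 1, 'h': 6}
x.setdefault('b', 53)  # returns 53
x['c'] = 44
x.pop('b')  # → 53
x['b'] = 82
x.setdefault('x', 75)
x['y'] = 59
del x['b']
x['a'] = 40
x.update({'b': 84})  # {'d': 1, 'h': 6, 'c': 44, 'x': 75, 'y': 59, 'a': 40, 'b': 84}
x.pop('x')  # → 75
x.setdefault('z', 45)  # 45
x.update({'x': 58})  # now {'d': 1, 'h': 6, 'c': 44, 'y': 59, 'a': 40, 'b': 84, 'z': 45, 'x': 58}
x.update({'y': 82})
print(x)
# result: {'d': 1, 'h': 6, 'c': 44, 'y': 82, 'a': 40, 'b': 84, 'z': 45, 'x': 58}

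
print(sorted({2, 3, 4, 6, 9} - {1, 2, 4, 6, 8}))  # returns [3, 9]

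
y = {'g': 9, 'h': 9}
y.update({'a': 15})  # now {'g': 9, 'h': 9, 'a': 15}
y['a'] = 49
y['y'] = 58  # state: {'g': 9, 'h': 9, 'a': 49, 'y': 58}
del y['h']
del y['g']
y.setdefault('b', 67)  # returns 67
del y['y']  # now {'a': 49, 'b': 67}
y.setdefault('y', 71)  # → 71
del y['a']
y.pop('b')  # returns 67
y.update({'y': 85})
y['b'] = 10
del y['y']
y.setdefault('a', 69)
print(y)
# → {'b': 10, 'a': 69}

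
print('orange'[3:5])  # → ng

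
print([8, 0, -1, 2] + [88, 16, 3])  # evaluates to [8, 0, -1, 2, 88, 16, 3]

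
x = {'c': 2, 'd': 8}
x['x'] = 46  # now {'c': 2, 'd': 8, 'x': 46}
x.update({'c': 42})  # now {'c': 42, 'd': 8, 'x': 46}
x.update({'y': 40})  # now {'c': 42, 'd': 8, 'x': 46, 'y': 40}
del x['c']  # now {'d': 8, 'x': 46, 'y': 40}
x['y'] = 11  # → {'d': 8, 'x': 46, 'y': 11}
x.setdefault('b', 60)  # 60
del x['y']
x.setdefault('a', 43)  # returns 43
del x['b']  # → {'d': 8, 'x': 46, 'a': 43}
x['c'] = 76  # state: {'d': 8, 'x': 46, 'a': 43, 'c': 76}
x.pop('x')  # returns 46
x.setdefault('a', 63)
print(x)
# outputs {'d': 8, 'a': 43, 'c': 76}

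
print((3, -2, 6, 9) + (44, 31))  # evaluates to (3, -2, 6, 9, 44, 31)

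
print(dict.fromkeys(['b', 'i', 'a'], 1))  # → {'b': 1, 'i': 1, 'a': 1}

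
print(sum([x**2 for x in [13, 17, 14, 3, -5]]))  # 688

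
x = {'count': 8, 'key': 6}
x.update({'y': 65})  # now {'count': 8, 'key': 6, 'y': 65}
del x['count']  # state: {'key': 6, 'y': 65}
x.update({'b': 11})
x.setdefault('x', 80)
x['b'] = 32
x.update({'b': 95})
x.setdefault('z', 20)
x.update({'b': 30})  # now {'key': 6, 'y': 65, 'b': 30, 'x': 80, 'z': 20}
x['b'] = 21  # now {'key': 6, 'y': 65, 'b': 21, 'x': 80, 'z': 20}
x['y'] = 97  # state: {'key': 6, 'y': 97, 'b': 21, 'x': 80, 'z': 20}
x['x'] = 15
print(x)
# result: {'key': 6, 'y': 97, 'b': 21, 'x': 15, 'z': 20}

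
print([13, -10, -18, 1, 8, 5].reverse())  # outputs None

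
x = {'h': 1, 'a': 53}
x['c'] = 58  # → {'h': 1, 'a': 53, 'c': 58}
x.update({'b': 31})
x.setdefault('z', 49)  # 49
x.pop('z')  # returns 49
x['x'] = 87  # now {'h': 1, 'a': 53, 'c': 58, 'b': 31, 'x': 87}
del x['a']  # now {'h': 1, 'c': 58, 'b': 31, 'x': 87}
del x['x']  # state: {'h': 1, 'c': 58, 'b': 31}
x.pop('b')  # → 31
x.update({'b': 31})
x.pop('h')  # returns 1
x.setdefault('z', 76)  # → 76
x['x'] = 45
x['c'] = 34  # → {'c': 34, 'b': 31, 'z': 76, 'x': 45}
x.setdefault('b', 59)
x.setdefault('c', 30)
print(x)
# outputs {'c': 34, 'b': 31, 'z': 76, 'x': 45}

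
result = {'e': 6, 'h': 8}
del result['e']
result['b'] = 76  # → {'h': 8, 'b': 76}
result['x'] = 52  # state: {'h': 8, 'b': 76, 'x': 52}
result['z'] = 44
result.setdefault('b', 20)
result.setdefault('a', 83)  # 83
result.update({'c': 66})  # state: {'h': 8, 'b': 76, 'x': 52, 'z': 44, 'a': 83, 'c': 66}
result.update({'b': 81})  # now {'h': 8, 'b': 81, 'x': 52, 'z': 44, 'a': 83, 'c': 66}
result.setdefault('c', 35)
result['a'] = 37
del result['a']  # {'h': 8, 'b': 81, 'x': 52, 'z': 44, 'c': 66}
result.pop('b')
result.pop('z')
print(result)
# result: {'h': 8, 'x': 52, 'c': 66}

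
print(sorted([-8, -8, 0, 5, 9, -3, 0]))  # [-8, -8, -3, 0, 0, 5, 9]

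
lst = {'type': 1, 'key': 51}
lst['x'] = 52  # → {'type': 1, 'key': 51, 'x': 52}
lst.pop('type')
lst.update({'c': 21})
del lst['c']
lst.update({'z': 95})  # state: {'key': 51, 'x': 52, 'z': 95}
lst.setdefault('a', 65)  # 65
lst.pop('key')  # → 51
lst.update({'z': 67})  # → {'x': 52, 'z': 67, 'a': 65}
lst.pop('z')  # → 67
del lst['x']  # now {'a': 65}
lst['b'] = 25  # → {'a': 65, 'b': 25}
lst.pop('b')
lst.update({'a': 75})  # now {'a': 75}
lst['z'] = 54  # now {'a': 75, 'z': 54}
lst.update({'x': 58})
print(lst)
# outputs {'a': 75, 'z': 54, 'x': 58}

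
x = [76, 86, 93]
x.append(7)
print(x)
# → [76, 86, 93, 7]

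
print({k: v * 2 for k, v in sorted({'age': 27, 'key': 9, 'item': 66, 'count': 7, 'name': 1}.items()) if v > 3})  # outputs {'age': 54, 'count': 14, 'item': 132, 'key': 18}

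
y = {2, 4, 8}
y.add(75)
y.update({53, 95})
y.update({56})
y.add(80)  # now {2, 4, 8, 53, 56, 75, 80, 95}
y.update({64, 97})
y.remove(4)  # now {2, 8, 53, 56, 64, 75, 80, 95, 97}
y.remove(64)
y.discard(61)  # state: {2, 8, 53, 56, 75, 80, 95, 97}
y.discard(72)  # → {2, 8, 53, 56, 75, 80, 95, 97}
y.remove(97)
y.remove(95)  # {2, 8, 53, 56, 75, 80}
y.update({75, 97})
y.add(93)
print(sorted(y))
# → [2, 8, 53, 56, 75, 80, 93, 97]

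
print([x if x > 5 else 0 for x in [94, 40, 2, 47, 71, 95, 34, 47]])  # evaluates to [94, 40, 0, 47, 71, 95, 34, 47]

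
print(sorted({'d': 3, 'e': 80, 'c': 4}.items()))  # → [('c', 4), ('d', 3), ('e', 80)]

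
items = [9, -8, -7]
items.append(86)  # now [9, -8, -7, 86]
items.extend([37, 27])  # [9, -8, -7, 86, 37, 27]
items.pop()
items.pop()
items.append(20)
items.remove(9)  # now [-8, -7, 86, 20]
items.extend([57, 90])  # [-8, -7, 86, 20, 57, 90]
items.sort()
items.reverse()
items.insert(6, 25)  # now [90, 86, 57, 20, -7, -8, 25]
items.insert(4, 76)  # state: [90, 86, 57, 20, 76, -7, -8, 25]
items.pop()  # 25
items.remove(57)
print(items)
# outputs [90, 86, 20, 76, -7, -8]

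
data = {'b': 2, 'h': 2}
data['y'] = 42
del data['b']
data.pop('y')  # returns 42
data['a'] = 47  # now {'h': 2, 'a': 47}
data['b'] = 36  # {'h': 2, 'a': 47, 'b': 36}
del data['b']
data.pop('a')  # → 47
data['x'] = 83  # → {'h': 2, 'x': 83}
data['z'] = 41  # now {'h': 2, 'x': 83, 'z': 41}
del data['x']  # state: {'h': 2, 'z': 41}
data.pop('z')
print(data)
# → {'h': 2}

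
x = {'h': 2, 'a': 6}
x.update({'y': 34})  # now {'h': 2, 'a': 6, 'y': 34}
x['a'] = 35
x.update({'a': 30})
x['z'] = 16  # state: {'h': 2, 'a': 30, 'y': 34, 'z': 16}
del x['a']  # {'h': 2, 'y': 34, 'z': 16}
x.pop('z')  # 16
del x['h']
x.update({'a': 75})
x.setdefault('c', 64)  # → 64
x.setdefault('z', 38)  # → 38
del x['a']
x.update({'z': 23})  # {'y': 34, 'c': 64, 'z': 23}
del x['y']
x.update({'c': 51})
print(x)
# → {'c': 51, 'z': 23}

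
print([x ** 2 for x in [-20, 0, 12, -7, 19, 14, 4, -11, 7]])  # [400, 0, 144, 49, 361, 196, 16, 121, 49]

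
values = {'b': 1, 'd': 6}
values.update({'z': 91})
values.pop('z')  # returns 91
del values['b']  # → {'d': 6}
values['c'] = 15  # {'d': 6, 'c': 15}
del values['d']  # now {'c': 15}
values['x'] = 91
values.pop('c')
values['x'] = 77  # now {'x': 77}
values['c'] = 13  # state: {'x': 77, 'c': 13}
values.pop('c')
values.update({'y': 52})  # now {'x': 77, 'y': 52}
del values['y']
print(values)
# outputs {'x': 77}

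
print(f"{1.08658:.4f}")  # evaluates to 1.0866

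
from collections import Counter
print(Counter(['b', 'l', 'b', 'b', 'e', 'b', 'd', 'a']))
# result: Counter({'b': 4, 'l': 1, 'e': 1, 'd': 1, 'a': 1})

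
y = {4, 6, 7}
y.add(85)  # {4, 6, 7, 85}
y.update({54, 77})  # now {4, 6, 7, 54, 77, 85}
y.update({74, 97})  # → {4, 6, 7, 54, 74, 77, 85, 97}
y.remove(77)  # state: {4, 6, 7, 54, 74, 85, 97}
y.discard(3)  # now {4, 6, 7, 54, 74, 85, 97}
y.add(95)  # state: {4, 6, 7, 54, 74, 85, 95, 97}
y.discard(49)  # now {4, 6, 7, 54, 74, 85, 95, 97}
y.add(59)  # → {4, 6, 7, 54, 59, 74, 85, 95, 97}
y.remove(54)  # {4, 6, 7, 59, 74, 85, 95, 97}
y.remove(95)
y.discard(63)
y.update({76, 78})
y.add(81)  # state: {4, 6, 7, 59, 74, 76, 78, 81, 85, 97}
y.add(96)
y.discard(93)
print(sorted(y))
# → [4, 6, 7, 59, 74, 76, 78, 81, 85, 96, 97]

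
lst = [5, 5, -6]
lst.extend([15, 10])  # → [5, 5, -6, 15, 10]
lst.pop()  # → 10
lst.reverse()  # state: [15, -6, 5, 5]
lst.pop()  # 5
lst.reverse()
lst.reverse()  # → [15, -6, 5]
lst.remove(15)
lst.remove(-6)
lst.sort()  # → [5]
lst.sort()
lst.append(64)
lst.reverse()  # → [64, 5]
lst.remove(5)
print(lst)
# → [64]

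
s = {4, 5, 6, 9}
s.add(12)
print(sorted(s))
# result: [4, 5, 6, 9, 12]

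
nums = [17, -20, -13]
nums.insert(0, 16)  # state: [16, 17, -20, -13]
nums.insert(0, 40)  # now [40, 16, 17, -20, -13]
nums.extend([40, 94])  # [40, 16, 17, -20, -13, 40, 94]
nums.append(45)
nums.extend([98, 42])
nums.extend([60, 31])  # [40, 16, 17, -20, -13, 40, 94, 45, 98, 42, 60, 31]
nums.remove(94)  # [40, 16, 17, -20, -13, 40, 45, 98, 42, 60, 31]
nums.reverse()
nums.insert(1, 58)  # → [31, 58, 60, 42, 98, 45, 40, -13, -20, 17, 16, 40]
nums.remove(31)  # [58, 60, 42, 98, 45, 40, -13, -20, 17, 16, 40]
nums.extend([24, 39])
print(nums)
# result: [58, 60, 42, 98, 45, 40, -13, -20, 17, 16, 40, 24, 39]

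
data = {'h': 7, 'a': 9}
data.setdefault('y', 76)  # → 76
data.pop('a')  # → 9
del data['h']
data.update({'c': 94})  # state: {'y': 76, 'c': 94}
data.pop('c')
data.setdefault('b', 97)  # 97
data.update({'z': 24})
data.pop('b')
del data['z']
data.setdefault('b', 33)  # 33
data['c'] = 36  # {'y': 76, 'b': 33, 'c': 36}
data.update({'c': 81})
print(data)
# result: {'y': 76, 'b': 33, 'c': 81}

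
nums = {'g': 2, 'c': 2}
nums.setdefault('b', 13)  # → 13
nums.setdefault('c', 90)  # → 2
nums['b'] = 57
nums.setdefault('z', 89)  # 89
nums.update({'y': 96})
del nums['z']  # {'g': 2, 'c': 2, 'b': 57, 'y': 96}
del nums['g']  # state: {'c': 2, 'b': 57, 'y': 96}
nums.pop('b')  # 57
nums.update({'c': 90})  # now {'c': 90, 'y': 96}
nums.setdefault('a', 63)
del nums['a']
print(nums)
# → {'c': 90, 'y': 96}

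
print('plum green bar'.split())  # ['plum', 'green', 'bar']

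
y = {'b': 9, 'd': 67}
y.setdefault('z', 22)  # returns 22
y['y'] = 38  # {'b': 9, 'd': 67, 'z': 22, 'y': 38}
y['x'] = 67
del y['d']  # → {'b': 9, 'z': 22, 'y': 38, 'x': 67}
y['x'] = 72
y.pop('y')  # 38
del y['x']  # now {'b': 9, 'z': 22}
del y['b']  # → {'z': 22}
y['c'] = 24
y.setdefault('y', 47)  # 47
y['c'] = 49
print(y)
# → {'z': 22, 'c': 49, 'y': 47}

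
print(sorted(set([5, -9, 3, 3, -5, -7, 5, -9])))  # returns [-9, -7, -5, 3, 5]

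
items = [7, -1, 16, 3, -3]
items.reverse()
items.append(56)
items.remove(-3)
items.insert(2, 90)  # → [3, 16, 90, -1, 7, 56]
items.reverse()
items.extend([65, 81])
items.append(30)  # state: [56, 7, -1, 90, 16, 3, 65, 81, 30]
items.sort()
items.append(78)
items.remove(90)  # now [-1, 3, 7, 16, 30, 56, 65, 81, 78]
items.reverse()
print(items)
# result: [78, 81, 65, 56, 30, 16, 7, 3, -1]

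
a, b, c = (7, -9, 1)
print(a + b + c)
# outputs -1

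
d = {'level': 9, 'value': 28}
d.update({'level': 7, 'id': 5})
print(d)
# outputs {'level': 7, 'value': 28, 'id': 5}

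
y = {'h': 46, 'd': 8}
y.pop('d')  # 8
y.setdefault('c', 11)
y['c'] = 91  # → {'h': 46, 'c': 91}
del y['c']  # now {'h': 46}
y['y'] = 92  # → {'h': 46, 'y': 92}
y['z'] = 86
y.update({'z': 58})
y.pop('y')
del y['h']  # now {'z': 58}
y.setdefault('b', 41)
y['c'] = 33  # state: {'z': 58, 'b': 41, 'c': 33}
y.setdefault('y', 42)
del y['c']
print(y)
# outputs {'z': 58, 'b': 41, 'y': 42}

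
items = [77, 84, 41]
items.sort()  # [41, 77, 84]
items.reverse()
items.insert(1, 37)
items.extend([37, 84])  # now [84, 37, 77, 41, 37, 84]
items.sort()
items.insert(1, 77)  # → [37, 77, 37, 41, 77, 84, 84]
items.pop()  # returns 84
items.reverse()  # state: [84, 77, 41, 37, 77, 37]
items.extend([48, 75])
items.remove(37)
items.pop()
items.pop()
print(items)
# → [84, 77, 41, 77, 37]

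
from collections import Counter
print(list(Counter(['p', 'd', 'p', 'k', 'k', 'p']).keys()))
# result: ['p', 'd', 'k']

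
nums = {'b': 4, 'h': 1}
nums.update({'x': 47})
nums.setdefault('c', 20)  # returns 20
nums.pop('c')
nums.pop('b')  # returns 4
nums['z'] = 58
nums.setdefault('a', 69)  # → 69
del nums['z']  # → {'h': 1, 'x': 47, 'a': 69}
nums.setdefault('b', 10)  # 10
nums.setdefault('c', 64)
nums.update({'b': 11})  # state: {'h': 1, 'x': 47, 'a': 69, 'b': 11, 'c': 64}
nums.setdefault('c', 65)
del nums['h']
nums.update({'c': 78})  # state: {'x': 47, 'a': 69, 'b': 11, 'c': 78}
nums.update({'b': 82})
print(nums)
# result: {'x': 47, 'a': 69, 'b': 82, 'c': 78}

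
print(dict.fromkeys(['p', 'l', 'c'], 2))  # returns {'p': 2, 'l': 2, 'c': 2}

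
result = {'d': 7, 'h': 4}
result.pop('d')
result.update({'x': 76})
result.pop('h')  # 4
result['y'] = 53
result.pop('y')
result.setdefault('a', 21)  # 21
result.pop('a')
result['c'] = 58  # {'x': 76, 'c': 58}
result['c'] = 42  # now {'x': 76, 'c': 42}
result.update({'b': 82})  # {'x': 76, 'c': 42, 'b': 82}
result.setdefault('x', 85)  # 76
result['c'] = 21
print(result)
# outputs {'x': 76, 'c': 21, 'b': 82}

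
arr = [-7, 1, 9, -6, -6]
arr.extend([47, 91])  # [-7, 1, 9, -6, -6, 47, 91]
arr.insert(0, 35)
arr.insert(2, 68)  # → [35, -7, 68, 1, 9, -6, -6, 47, 91]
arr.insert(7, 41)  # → [35, -7, 68, 1, 9, -6, -6, 41, 47, 91]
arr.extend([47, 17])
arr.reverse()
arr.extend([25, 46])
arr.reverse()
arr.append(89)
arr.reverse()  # [89, 17, 47, 91, 47, 41, -6, -6, 9, 1, 68, -7, 35, 25, 46]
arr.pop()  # 46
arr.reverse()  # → [25, 35, -7, 68, 1, 9, -6, -6, 41, 47, 91, 47, 17, 89]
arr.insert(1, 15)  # [25, 15, 35, -7, 68, 1, 9, -6, -6, 41, 47, 91, 47, 17, 89]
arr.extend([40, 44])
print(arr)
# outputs [25, 15, 35, -7, 68, 1, 9, -6, -6, 41, 47, 91, 47, 17, 89, 40, 44]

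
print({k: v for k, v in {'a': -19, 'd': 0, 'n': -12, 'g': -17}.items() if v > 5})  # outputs {}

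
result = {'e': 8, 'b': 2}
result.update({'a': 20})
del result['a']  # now {'e': 8, 'b': 2}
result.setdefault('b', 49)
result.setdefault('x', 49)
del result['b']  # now {'e': 8, 'x': 49}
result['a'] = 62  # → {'e': 8, 'x': 49, 'a': 62}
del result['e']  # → {'x': 49, 'a': 62}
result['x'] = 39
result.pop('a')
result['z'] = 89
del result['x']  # {'z': 89}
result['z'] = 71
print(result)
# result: {'z': 71}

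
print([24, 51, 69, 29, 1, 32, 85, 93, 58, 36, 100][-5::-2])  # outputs [85, 1, 69, 24]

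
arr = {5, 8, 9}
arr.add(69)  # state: {5, 8, 9, 69}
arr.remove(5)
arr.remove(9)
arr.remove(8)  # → {69}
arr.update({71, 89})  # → {69, 71, 89}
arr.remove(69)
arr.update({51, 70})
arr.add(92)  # {51, 70, 71, 89, 92}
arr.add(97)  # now {51, 70, 71, 89, 92, 97}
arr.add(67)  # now {51, 67, 70, 71, 89, 92, 97}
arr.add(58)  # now {51, 58, 67, 70, 71, 89, 92, 97}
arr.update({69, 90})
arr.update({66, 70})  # {51, 58, 66, 67, 69, 70, 71, 89, 90, 92, 97}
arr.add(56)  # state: {51, 56, 58, 66, 67, 69, 70, 71, 89, 90, 92, 97}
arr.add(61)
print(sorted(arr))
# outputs [51, 56, 58, 61, 66, 67, 69, 70, 71, 89, 90, 92, 97]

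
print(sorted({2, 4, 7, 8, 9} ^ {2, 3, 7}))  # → [3, 4, 8, 9]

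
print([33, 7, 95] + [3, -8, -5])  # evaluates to [33, 7, 95, 3, -8, -5]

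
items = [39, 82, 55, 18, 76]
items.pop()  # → 76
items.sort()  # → [18, 39, 55, 82]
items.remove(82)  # [18, 39, 55]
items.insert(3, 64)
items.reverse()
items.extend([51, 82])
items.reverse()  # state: [82, 51, 18, 39, 55, 64]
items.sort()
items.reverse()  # [82, 64, 55, 51, 39, 18]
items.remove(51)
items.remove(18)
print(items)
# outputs [82, 64, 55, 39]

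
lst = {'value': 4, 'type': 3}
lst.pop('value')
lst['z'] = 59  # {'type': 3, 'z': 59}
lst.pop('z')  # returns 59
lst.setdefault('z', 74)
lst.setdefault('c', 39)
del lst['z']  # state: {'type': 3, 'c': 39}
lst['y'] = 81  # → {'type': 3, 'c': 39, 'y': 81}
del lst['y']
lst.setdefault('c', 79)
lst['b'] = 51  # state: {'type': 3, 'c': 39, 'b': 51}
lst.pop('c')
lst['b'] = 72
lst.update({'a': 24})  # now {'type': 3, 'b': 72, 'a': 24}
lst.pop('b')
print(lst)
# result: {'type': 3, 'a': 24}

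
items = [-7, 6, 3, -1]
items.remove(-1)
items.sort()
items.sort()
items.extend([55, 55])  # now [-7, 3, 6, 55, 55]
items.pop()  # 55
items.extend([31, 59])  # [-7, 3, 6, 55, 31, 59]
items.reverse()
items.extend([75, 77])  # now [59, 31, 55, 6, 3, -7, 75, 77]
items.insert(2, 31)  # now [59, 31, 31, 55, 6, 3, -7, 75, 77]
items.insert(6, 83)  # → [59, 31, 31, 55, 6, 3, 83, -7, 75, 77]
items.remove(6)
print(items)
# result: [59, 31, 31, 55, 3, 83, -7, 75, 77]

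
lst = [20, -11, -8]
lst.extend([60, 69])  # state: [20, -11, -8, 60, 69]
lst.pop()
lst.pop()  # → 60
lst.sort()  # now [-11, -8, 20]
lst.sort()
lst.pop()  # 20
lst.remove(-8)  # [-11]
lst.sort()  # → [-11]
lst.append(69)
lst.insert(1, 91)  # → [-11, 91, 69]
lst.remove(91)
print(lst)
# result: [-11, 69]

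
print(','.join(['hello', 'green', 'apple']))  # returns hello,green,apple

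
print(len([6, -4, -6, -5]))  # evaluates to 4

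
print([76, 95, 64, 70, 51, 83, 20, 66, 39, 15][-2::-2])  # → [39, 20, 51, 64, 76]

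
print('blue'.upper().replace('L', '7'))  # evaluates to B7UE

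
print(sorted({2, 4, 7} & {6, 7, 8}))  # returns [7]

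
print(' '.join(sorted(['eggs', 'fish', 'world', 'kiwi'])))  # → eggs fish kiwi world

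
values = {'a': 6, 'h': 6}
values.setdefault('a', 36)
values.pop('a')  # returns 6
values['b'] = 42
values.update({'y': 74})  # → {'h': 6, 'b': 42, 'y': 74}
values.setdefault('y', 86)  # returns 74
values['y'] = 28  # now {'h': 6, 'b': 42, 'y': 28}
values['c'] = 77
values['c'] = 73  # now {'h': 6, 'b': 42, 'y': 28, 'c': 73}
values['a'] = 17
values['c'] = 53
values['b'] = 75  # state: {'h': 6, 'b': 75, 'y': 28, 'c': 53, 'a': 17}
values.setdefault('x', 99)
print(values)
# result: {'h': 6, 'b': 75, 'y': 28, 'c': 53, 'a': 17, 'x': 99}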